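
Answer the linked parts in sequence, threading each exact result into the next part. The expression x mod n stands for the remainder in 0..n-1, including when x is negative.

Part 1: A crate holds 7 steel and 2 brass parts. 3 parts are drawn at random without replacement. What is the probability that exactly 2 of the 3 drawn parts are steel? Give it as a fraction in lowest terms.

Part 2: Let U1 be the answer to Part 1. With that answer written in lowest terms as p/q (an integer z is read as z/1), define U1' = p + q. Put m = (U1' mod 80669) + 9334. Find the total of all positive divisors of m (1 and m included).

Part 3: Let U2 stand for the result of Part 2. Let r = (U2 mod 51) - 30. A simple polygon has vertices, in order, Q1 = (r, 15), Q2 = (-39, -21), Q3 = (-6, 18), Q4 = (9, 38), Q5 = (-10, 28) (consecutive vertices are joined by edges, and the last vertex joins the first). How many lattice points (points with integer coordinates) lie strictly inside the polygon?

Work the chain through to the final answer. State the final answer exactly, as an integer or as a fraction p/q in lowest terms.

532

Part 1: total draws C(9,3) = 84; favorable C(7,2)*C(2,1) = 42; P = 1/2; answer 1/2
Part 2: U1 = 1/2; threaded value p + q = 3; m = 9337; 9337 is prime, so its only divisors are 1 and 9337; sigma = 1 + 9337 = 9338; answer 9338
Part 3: U2 = 9338; r = -25; cross terms: (-25*-21 - -39*15)=1110, (-39*18 - -6*-21)=-828, (-6*38 - 9*18)=-390, (9*28 - -10*38)=632, (-10*15 - -25*28)=550; twice the area = |1074| = 1074; area = 537; boundary points = 2 + 3 + 5 + 1 + 1 = 12; strictly interior points = area - boundary/2 + 1 = 532; answer 532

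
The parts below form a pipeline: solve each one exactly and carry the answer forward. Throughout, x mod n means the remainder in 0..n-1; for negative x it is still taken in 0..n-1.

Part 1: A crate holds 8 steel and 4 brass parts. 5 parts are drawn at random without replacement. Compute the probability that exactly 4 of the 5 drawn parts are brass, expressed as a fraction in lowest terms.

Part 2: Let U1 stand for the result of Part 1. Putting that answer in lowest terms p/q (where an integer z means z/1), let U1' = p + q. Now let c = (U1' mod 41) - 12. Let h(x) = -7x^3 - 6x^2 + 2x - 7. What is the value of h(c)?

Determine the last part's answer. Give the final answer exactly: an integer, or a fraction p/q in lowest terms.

-1723

Part 1: total draws C(12,5) = 792; favorable C(4,4)*C(8,1) = 8; P = 1/99; answer 1/99
Part 2: U1 = 1/99; threaded value p + q = 100; c = 6; -7*(6)^3 - 6*(6)^2 + 2*(6)^1 - 7 = (-1512) + (-216) + (12) + (-7) = -1723; answer -1723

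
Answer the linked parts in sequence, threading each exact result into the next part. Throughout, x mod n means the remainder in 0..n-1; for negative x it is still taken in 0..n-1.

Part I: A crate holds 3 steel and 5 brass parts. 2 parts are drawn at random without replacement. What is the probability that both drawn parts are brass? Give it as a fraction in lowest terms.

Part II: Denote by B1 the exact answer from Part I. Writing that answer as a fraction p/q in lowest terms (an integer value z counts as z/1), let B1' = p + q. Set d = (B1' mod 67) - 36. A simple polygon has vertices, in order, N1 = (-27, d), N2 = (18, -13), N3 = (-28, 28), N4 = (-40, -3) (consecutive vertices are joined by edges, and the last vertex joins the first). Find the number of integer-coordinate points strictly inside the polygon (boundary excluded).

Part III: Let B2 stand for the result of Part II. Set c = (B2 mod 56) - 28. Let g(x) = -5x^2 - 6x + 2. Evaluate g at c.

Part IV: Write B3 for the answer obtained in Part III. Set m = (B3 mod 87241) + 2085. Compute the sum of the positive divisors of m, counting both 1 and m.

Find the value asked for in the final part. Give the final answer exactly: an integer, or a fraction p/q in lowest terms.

Part I: total draws C(8,2) = 28; favorable C(5,2) = 10; P = 5/14; answer 5/14
Part II: B1 = 5/14; threaded value p + q = 19; d = -17; cross terms: (-27*-13 - 18*-17)=657, (18*28 - -28*-13)=140, (-28*-3 - -40*28)=1204, (-40*-17 - -27*-3)=599; twice the area = |2600| = 2600; area = 1300; boundary points = 1 + 1 + 1 + 1 = 4; strictly interior points = area - boundary/2 + 1 = 1299; answer 1299
Part III: B2 = 1299; c = -17; -5*(-17)^2 - 6*(-17)^1 + 2 = (-1445) + (102) + (2) = -1341; answer -1341
Part IV: B3 = -1341; m = 87985; 87985 = 5 * 17597; sigma = (1 + 5) * (1 + 17597) = 6 * 17598 = 105588; answer 105588

105588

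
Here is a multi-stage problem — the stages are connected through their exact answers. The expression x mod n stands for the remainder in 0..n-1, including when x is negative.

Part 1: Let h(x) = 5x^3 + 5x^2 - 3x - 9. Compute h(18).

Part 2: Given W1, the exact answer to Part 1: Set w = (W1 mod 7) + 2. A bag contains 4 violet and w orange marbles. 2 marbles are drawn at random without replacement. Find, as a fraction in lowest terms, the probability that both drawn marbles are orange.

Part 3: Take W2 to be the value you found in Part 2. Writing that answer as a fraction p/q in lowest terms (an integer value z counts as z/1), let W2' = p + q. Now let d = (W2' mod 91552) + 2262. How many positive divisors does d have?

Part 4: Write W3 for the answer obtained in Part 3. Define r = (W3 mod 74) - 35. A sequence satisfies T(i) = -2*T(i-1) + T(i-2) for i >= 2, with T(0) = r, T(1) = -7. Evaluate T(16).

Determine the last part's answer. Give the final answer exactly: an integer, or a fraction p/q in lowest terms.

-1969851

Part 1: 5*(18)^3 + 5*(18)^2 - 3*(18)^1 - 9 = (29160) + (1620) + (-54) + (-9) = 30717; answer 30717
Part 2: W1 = 30717; w = 3; total draws C(7,2) = 21; favorable C(3,2) = 3; P = 1/7; answer 1/7
Part 3: W2 = 1/7; threaded value p + q = 8; d = 2270; 2270 = 2 * 5 * 227; number of divisors = (1+1) * (1+1) * (1+1) = 8; answer 8
Part 4: W3 = 8; r = -27; T(2) = -2*(-7) + 1*(-27) = -13; iterating: T(2)=-13, T(3)=19, T(4)=-51, T(5)=121, T(6)=-293, T(7)=707, T(8)=-1707, T(9)=4121, T(10)=-9949, T(11)=24019, T(12)=-57987, T(13)=139993, T(14)=-337973, T(15)=815939, T(16)=-1969851; answer -1969851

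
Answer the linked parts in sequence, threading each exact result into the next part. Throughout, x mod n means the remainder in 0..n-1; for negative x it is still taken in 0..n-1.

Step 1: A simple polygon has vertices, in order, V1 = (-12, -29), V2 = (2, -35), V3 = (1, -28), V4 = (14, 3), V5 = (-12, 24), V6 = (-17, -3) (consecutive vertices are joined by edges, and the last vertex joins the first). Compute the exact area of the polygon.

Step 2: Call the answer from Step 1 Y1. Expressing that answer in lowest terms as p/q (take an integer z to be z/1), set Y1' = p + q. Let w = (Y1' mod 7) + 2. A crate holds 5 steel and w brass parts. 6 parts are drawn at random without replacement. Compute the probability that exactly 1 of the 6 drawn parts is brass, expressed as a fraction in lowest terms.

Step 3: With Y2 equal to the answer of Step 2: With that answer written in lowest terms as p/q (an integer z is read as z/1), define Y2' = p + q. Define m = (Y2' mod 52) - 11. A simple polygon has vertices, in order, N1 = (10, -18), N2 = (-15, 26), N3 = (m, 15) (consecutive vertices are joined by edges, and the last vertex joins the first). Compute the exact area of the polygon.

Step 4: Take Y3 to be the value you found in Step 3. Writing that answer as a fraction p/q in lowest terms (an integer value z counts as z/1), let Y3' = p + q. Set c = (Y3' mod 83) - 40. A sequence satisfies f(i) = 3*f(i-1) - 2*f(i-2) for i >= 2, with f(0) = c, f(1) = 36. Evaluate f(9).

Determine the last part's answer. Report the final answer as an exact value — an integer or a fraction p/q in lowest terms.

5646

Step 1: cross terms: (-12*-35 - 2*-29)=478, (2*-28 - 1*-35)=-21, (1*3 - 14*-28)=395, (14*24 - -12*3)=372, (-12*-3 - -17*24)=444, (-17*-29 - -12*-3)=457; twice the area = |2125| = 2125; area = 2125/2; answer 2125/2
Step 2: Y1 = 2125/2; threaded value p + q = 2127; w = 8; total draws C(13,6) = 1716; favorable C(8,1)*C(5,5) = 8; P = 2/429; answer 2/429
Step 3: Y2 = 2/429; threaded value p + q = 431; m = 4; cross terms: (10*26 - -15*-18)=-10, (-15*15 - 4*26)=-329, (4*-18 - 10*15)=-222; twice the area = |-561| = 561; area = 561/2; answer 561/2
Step 4: Y3 = 561/2; threaded value p + q = 563; c = 25; f(2) = 3*(36) - 2*(25) = 58; iterating: f(2)=58, f(3)=102, f(4)=190, f(5)=366, f(6)=718, f(7)=1422, f(8)=2830, f(9)=5646; answer 5646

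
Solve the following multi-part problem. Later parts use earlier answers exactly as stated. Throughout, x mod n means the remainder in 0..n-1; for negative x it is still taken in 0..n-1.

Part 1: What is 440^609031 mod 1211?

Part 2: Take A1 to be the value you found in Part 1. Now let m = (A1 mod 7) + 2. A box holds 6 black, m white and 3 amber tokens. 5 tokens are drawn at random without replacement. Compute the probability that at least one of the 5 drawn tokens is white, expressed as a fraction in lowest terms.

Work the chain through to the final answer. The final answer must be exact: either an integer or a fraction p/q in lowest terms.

433/442

Part 1: squarings mod 1211: 440^1=440, 440^2=1051, 440^4=169, 440^8=708, 440^16=1121, 440^32=834, 440^64=442, 440^128=393, 440^256=652, 440^512=43, 440^1024=638, 440^2048=148, 440^4096=106, 440^8192=337, 440^16384=946, 440^32768=1198, 440^65536=169, 440^131072=708, 440^262144=1121, 440^524288=834; 440^609031 = 440^1 * 440^2 * 440^4 * 440^256 * 440^512 * 440^2048 * 440^16384 * 440^65536 * 440^524288 = 664 (mod 1211); answer 664
Part 2: A1 = 664; m = 8; total draws C(17,5) = 6188; complement C(9,5) = 126; favorable 6188 - 126 = 6062; P = 433/442; answer 433/442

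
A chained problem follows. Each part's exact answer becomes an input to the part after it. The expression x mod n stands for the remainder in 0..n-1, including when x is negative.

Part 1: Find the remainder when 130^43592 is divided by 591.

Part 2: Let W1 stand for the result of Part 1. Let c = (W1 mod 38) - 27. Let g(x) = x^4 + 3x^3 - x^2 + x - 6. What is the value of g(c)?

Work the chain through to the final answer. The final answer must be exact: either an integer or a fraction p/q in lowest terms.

471630

Part 1: squarings mod 591: 130^1=130, 130^2=352, 130^4=385, 130^8=475, 130^16=454, 130^32=448, 130^64=355, 130^128=142, 130^256=70, 130^512=172, 130^1024=34, 130^2048=565, 130^4096=85, 130^8192=133, 130^16384=550, 130^32768=499; 130^43592 = 130^8 * 130^64 * 130^512 * 130^2048 * 130^8192 * 130^32768 = 418 (mod 591); answer 418
Part 2: W1 = 418; c = -27; 1*(-27)^4 + 3*(-27)^3 - 1*(-27)^2 + 1*(-27)^1 - 6 = (531441) + (-59049) + (-729) + (-27) + (-6) = 471630; answer 471630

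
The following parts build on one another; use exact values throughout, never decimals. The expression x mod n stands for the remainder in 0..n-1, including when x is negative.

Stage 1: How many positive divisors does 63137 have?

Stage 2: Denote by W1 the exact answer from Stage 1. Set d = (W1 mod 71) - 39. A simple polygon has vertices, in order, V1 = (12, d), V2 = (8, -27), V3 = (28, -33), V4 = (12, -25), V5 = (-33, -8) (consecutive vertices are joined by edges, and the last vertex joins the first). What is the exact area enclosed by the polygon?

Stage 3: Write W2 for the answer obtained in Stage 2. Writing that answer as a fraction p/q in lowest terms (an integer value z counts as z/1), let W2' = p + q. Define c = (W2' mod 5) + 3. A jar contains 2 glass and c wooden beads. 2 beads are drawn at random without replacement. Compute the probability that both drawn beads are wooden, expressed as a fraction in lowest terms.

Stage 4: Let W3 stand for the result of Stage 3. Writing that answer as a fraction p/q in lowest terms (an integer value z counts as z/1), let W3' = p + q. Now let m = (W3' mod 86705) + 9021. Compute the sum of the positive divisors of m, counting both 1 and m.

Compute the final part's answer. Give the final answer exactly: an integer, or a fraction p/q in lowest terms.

Stage 1: 63137 = 19 * 3323; number of divisors = (1+1) * (1+1) = 4; answer 4
Stage 2: W1 = 4; d = -35; cross terms: (12*-27 - 8*-35)=-44, (8*-33 - 28*-27)=492, (28*-25 - 12*-33)=-304, (12*-8 - -33*-25)=-921, (-33*-35 - 12*-8)=1251; twice the area = |474| = 474; area = 237; answer 237
Stage 3: W2 = 237; threaded value p + q = 238; c = 6; total draws C(8,2) = 28; favorable C(6,2) = 15; P = 15/28; answer 15/28
Stage 4: W3 = 15/28; threaded value p + q = 43; m = 9064; 9064 = 2^3 * 11 * 103; sigma = (1 + 2 + 4 + 8) * (1 + 11) * (1 + 103) = 15 * 12 * 104 = 18720; answer 18720

18720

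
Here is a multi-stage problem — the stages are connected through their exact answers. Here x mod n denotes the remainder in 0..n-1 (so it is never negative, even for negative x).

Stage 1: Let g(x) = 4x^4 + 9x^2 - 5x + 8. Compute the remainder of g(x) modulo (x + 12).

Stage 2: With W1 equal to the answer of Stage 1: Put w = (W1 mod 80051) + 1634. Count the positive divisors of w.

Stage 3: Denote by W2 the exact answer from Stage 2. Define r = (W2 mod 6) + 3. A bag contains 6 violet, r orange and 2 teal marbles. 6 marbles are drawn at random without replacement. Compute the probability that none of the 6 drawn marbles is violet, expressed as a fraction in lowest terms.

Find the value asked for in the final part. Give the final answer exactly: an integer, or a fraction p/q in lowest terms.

12/715

Stage 1: remainder = value at the root: 4*(-12)^4 + 9*(-12)^2 - 5*(-12)^1 + 8 = (82944) + (1296) + (60) + (8) = 84308; answer 84308
Stage 2: W1 = 84308; w = 5891; 5891 = 43 * 137; number of divisors = (1+1) * (1+1) = 4; answer 4
Stage 3: W2 = 4; r = 7; total draws C(15,6) = 5005; favorable C(9,6) = 84; P = 12/715; answer 12/715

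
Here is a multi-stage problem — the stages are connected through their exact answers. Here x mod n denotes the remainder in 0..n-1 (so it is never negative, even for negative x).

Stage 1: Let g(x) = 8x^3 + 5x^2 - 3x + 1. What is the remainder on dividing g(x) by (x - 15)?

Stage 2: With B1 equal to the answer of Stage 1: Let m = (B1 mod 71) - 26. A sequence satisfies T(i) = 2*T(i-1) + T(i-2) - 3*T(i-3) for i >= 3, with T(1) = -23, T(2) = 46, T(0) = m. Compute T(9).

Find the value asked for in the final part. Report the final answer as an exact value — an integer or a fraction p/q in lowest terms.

2668

Stage 1: remainder = value at the root: 8*(15)^3 + 5*(15)^2 - 3*(15)^1 + 1 = (27000) + (1125) + (-45) + (1) = 28081; answer 28081
Stage 2: B1 = 28081; m = 10; T(3) = 2*(46) + 1*(-23) - 3*(10) = 39; iterating: T(3)=39, T(4)=193, T(5)=287, T(6)=650, T(7)=1008, T(8)=1805, T(9)=2668; answer 2668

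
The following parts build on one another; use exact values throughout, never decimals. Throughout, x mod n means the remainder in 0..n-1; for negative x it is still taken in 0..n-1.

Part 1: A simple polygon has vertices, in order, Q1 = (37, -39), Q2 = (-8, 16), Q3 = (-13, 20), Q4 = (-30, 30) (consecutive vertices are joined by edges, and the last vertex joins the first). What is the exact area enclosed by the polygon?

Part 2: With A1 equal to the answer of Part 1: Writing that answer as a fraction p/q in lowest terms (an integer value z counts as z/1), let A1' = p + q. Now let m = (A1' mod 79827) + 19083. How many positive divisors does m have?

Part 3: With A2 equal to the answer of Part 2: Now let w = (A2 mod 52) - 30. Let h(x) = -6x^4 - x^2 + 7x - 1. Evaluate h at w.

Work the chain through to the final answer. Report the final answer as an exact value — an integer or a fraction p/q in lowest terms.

-230791

Part 1: cross terms: (37*16 - -8*-39)=280, (-8*20 - -13*16)=48, (-13*30 - -30*20)=210, (-30*-39 - 37*30)=60; twice the area = |598| = 598; area = 299; answer 299
Part 2: A1 = 299; threaded value p + q = 300; m = 19383; 19383 = 3 * 7 * 13 * 71; number of divisors = (1+1) * (1+1) * (1+1) * (1+1) = 16; answer 16
Part 3: A2 = 16; w = -14; -6*(-14)^4 - 1*(-14)^2 + 7*(-14)^1 - 1 = (-230496) + (-196) + (-98) + (-1) = -230791; answer -230791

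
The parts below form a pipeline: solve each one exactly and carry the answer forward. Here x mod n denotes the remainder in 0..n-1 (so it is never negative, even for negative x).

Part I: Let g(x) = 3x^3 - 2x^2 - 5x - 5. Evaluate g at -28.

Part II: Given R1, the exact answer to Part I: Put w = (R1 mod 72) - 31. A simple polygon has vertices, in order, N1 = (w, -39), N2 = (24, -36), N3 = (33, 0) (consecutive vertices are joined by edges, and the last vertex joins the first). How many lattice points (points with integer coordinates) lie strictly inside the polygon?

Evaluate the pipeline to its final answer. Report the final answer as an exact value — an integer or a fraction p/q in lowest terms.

Part I: 3*(-28)^3 - 2*(-28)^2 - 5*(-28)^1 - 5 = (-65856) + (-1568) + (140) + (-5) = -67289; answer -67289
Part II: R1 = -67289; w = 0; cross terms: (0*-36 - 24*-39)=936, (24*0 - 33*-36)=1188, (33*-39 - 0*0)=-1287; twice the area = |837| = 837; area = 837/2; boundary points = 3 + 9 + 3 = 15; strictly interior points = area - boundary/2 + 1 = 412; answer 412

412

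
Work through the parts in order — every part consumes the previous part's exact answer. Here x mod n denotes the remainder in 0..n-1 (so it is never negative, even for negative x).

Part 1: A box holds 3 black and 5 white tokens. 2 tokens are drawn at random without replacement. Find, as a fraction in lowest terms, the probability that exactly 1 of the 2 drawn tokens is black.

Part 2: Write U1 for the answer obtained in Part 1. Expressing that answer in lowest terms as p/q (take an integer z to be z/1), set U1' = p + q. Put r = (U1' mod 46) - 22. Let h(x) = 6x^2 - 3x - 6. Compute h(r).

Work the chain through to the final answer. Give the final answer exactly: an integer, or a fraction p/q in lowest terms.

2577

Part 1: total draws C(8,2) = 28; favorable C(3,1)*C(5,1) = 15; P = 15/28; answer 15/28
Part 2: U1 = 15/28; threaded value p + q = 43; r = 21; 6*(21)^2 - 3*(21)^1 - 6 = (2646) + (-63) + (-6) = 2577; answer 2577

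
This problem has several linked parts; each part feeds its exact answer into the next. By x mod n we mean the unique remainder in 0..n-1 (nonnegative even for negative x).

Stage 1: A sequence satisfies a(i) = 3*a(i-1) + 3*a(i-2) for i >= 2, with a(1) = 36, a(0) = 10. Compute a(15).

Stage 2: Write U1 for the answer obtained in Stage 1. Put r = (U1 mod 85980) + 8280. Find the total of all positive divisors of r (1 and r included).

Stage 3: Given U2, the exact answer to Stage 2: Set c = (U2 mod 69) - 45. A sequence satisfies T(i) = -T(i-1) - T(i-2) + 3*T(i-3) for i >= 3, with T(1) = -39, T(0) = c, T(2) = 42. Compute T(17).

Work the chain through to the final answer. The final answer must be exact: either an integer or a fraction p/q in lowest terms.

271689

Stage 1: a(2) = 3*(36) + 3*(10) = 138; iterating: a(2)=138, a(3)=522, a(4)=1980, a(5)=7506, a(6)=28458, a(7)=107892, a(8)=409050, a(9)=1550826, a(10)=5879628, a(11)=22291362, a(12)=84512970, a(13)=320412996, a(14)=1214777898, a(15)=4605572682; answer 4605572682
Stage 2: U1 = 4605572682; r = 62262; 62262 = 2 * 3^3 * 1153; sigma = (1 + 2) * (1 + 3 + 9 + 27) * (1 + 1153) = 3 * 40 * 1154 = 138480; answer 138480
Stage 3: U2 = 138480; c = 21; T(3) = -1*(42) - 1*(-39) + 3*(21) = 60; iterating: T(3)=60, T(4)=-219, T(5)=285, T(6)=114, T(7)=-1056, T(8)=1797, T(9)=-399, T(10)=-4566, T(11)=10356, T(12)=-6987, T(13)=-17067, T(14)=55122, T(15)=-59016, T(16)=-47307, T(17)=271689; answer 271689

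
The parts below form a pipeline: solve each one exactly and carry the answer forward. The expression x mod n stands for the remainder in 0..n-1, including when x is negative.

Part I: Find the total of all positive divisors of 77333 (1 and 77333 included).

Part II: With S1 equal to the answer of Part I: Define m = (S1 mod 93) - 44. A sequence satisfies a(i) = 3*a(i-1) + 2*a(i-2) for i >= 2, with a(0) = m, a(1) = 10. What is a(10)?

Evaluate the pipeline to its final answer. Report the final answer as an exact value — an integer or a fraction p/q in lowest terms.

1512086

Part I: 77333 = 17 * 4549; sigma = (1 + 17) * (1 + 4549) = 18 * 4550 = 81900; answer 81900
Part II: S1 = 81900; m = 16; a(2) = 3*(10) + 2*(16) = 62; iterating: a(2)=62, a(3)=206, a(4)=742, a(5)=2638, a(6)=9398, a(7)=33470, a(8)=119206, a(9)=424558, a(10)=1512086; answer 1512086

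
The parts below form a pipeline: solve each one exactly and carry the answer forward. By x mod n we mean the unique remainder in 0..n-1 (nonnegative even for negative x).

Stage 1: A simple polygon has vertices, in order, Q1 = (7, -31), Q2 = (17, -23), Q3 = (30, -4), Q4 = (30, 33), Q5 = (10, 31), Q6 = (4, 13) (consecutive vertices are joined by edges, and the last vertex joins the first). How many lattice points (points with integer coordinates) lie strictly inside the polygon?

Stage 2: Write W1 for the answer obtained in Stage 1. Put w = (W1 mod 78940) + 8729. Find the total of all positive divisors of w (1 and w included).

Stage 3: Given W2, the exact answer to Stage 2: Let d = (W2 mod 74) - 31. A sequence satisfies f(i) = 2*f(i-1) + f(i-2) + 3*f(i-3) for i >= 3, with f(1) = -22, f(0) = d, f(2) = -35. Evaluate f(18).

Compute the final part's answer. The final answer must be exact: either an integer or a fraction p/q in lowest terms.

Stage 1: cross terms: (7*-23 - 17*-31)=366, (17*-4 - 30*-23)=622, (30*33 - 30*-4)=1110, (30*31 - 10*33)=600, (10*13 - 4*31)=6, (4*-31 - 7*13)=-215; twice the area = |2489| = 2489; area = 2489/2; boundary points = 2 + 1 + 37 + 2 + 6 + 1 = 49; strictly interior points = area - boundary/2 + 1 = 1221; answer 1221
Stage 2: W1 = 1221; w = 9950; 9950 = 2 * 5^2 * 199; sigma = (1 + 2) * (1 + 5 + 25) * (1 + 199) = 3 * 31 * 200 = 18600; answer 18600
Stage 3: W2 = 18600; d = -5; f(3) = 2*(-35) + 1*(-22) + 3*(-5) = -107; iterating: f(3)=-107, f(4)=-315, f(5)=-842, f(6)=-2320, f(7)=-6427, f(8)=-17700, f(9)=-48787, f(10)=-134555, f(11)=-370997, f(12)=-1022910, f(13)=-2820482, f(14)=-7776865, f(15)=-21442942, f(16)=-59124195, f(17)=-163021927, f(18)=-449496875; answer -449496875

-449496875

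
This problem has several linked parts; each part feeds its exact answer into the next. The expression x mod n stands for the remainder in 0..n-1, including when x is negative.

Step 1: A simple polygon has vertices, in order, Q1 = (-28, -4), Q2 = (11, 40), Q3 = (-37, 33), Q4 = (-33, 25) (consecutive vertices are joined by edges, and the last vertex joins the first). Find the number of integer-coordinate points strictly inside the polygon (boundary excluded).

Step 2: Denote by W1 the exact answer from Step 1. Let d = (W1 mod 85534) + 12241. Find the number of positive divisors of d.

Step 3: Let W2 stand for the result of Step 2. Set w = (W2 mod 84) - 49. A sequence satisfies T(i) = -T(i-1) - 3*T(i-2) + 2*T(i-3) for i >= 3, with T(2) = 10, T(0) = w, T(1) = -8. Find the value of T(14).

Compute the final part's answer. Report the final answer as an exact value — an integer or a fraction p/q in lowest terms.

Step 1: cross terms: (-28*40 - 11*-4)=-1076, (11*33 - -37*40)=1843, (-37*25 - -33*33)=164, (-33*-4 - -28*25)=832; twice the area = |1763| = 1763; area = 1763/2; boundary points = 1 + 1 + 4 + 1 = 7; strictly interior points = area - boundary/2 + 1 = 879; answer 879
Step 2: W1 = 879; d = 13120; 13120 = 2^6 * 5 * 41; number of divisors = (6+1) * (1+1) * (1+1) = 28; answer 28
Step 3: W2 = 28; w = -21; T(3) = -1*(10) - 3*(-8) + 2*(-21) = -28; iterating: T(3)=-28, T(4)=-18, T(5)=122, T(6)=-124, T(7)=-278, T(8)=894, T(9)=-308, T(10)=-2930, T(11)=5642, T(12)=2532, T(13)=-25318, T(14)=29006; answer 29006

29006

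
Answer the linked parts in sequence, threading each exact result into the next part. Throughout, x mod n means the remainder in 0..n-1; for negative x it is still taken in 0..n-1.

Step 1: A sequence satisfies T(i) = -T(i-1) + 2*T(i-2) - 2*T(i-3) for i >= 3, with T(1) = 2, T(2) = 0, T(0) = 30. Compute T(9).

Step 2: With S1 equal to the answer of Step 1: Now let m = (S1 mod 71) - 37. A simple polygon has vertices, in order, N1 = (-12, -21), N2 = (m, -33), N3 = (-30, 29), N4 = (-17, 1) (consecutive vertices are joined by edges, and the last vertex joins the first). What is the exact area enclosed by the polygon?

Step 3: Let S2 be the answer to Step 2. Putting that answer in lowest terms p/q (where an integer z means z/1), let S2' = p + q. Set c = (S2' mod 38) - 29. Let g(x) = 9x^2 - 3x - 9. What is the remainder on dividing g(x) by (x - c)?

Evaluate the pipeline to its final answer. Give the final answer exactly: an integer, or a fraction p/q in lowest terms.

3

Step 1: T(3) = -1*(0) + 2*(2) - 2*(30) = -56; iterating: T(3)=-56, T(4)=52, T(5)=-164, T(6)=380, T(7)=-812, T(8)=1900, T(9)=-4284; answer -4284
Step 2: S1 = -4284; m = 10; cross terms: (-12*-33 - 10*-21)=606, (10*29 - -30*-33)=-700, (-30*1 - -17*29)=463, (-17*-21 - -12*1)=369; twice the area = |738| = 738; area = 369; answer 369
Step 3: S2 = 369; threaded value p + q = 370; c = -1; remainder = value at the root: 9*(-1)^2 - 3*(-1)^1 - 9 = (9) + (3) + (-9) = 3; answer 3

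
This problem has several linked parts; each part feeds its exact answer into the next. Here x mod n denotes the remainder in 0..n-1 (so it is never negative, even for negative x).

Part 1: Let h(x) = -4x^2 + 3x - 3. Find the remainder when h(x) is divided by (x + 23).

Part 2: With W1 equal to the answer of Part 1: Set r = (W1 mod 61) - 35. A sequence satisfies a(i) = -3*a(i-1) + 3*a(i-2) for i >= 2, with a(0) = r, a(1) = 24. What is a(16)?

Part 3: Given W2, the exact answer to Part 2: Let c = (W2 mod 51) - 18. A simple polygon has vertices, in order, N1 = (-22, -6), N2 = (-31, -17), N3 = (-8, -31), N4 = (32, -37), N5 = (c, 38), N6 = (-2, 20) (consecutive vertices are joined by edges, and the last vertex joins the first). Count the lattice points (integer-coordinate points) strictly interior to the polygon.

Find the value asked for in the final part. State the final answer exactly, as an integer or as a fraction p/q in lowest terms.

Part 1: remainder = value at the root: -4*(-23)^2 + 3*(-23)^1 - 3 = (-2116) + (-69) + (-3) = -2188; answer -2188
Part 2: W1 = -2188; r = -27; a(2) = -3*(24) + 3*(-27) = -153; iterating: a(2)=-153, a(3)=531, a(4)=-2052, a(5)=7749, a(6)=-29403, a(7)=111456, a(8)=-422577, a(9)=1602099, a(10)=-6074028, a(11)=23028381, a(12)=-87307227, a(13)=331006824, a(14)=-1254942153, a(15)=4757846931, a(16)=-18038367252; answer -18038367252
Part 3: W2 = -18038367252; c = 6; cross terms: (-22*-17 - -31*-6)=188, (-31*-31 - -8*-17)=825, (-8*-37 - 32*-31)=1288, (32*38 - 6*-37)=1438, (6*20 - -2*38)=196, (-2*-6 - -22*20)=452; twice the area = |4387| = 4387; area = 4387/2; boundary points = 1 + 1 + 2 + 1 + 2 + 2 = 9; strictly interior points = area - boundary/2 + 1 = 2190; answer 2190

2190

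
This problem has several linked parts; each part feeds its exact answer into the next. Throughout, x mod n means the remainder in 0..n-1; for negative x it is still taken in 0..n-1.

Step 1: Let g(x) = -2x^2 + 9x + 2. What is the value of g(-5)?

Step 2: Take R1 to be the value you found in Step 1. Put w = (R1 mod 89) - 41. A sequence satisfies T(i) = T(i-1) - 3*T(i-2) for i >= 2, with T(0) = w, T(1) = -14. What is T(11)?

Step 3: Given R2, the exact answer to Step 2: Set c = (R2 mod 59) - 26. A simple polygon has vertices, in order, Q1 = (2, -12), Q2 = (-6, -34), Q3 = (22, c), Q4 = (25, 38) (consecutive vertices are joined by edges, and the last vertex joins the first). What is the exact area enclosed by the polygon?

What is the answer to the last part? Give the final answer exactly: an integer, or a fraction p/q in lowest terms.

379

Step 1: -2*(-5)^2 + 9*(-5)^1 + 2 = (-50) + (-45) + (2) = -93; answer -93
Step 2: R1 = -93; w = 44; T(2) = 1*(-14) - 3*(44) = -146; iterating: T(2)=-146, T(3)=-104, T(4)=334, T(5)=646, T(6)=-356, T(7)=-2294, T(8)=-1226, T(9)=5656, T(10)=9334, T(11)=-7634; answer -7634
Step 3: R2 = -7634; c = 10; cross terms: (2*-34 - -6*-12)=-140, (-6*10 - 22*-34)=688, (22*38 - 25*10)=586, (25*-12 - 2*38)=-376; twice the area = |758| = 758; area = 379; answer 379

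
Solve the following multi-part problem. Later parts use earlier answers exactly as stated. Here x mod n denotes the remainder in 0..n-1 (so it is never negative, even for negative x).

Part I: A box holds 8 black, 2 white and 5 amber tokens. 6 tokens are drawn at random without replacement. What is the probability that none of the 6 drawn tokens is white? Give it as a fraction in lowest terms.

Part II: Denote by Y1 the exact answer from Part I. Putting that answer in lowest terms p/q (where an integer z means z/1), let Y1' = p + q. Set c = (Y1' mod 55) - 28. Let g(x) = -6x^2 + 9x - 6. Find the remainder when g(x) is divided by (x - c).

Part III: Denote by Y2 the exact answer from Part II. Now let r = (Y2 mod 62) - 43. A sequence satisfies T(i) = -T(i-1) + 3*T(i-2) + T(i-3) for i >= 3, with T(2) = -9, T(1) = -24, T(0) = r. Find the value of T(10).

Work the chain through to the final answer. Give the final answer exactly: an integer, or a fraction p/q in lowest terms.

5675

Part I: total draws C(15,6) = 5005; favorable C(13,6) = 1716; P = 12/35; answer 12/35
Part II: Y1 = 12/35; threaded value p + q = 47; c = 19; remainder = value at the root: -6*(19)^2 + 9*(19)^1 - 6 = (-2166) + (171) + (-6) = -2001; answer -2001
Part III: Y2 = -2001; r = 2; T(3) = -1*(-9) + 3*(-24) + 1*(2) = -61; iterating: T(3)=-61, T(4)=10, T(5)=-202, T(6)=171, T(7)=-767, T(8)=1078, T(9)=-3208, T(10)=5675; answer 5675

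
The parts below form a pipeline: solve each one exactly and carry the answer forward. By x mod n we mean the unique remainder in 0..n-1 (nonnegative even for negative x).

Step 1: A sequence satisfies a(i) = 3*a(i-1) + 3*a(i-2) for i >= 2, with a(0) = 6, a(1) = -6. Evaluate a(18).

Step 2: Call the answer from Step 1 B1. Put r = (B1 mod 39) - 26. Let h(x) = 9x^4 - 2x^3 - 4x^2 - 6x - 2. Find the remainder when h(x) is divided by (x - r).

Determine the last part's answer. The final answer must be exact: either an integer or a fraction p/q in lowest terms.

Step 1: a(2) = 3*(-6) + 3*(6) = 0; iterating: a(2)=0, a(3)=-18, a(4)=-54, a(5)=-216, a(6)=-810, a(7)=-3078, a(8)=-11664, a(9)=-44226, a(10)=-167670, a(11)=-635688, a(12)=-2410074, a(13)=-9137286, a(14)=-34642080, a(15)=-131338098, a(16)=-497940534, a(17)=-1887835896, a(18)=-7157329290; answer -7157329290
Step 2: B1 = -7157329290; r = -20; remainder = value at the root: 9*(-20)^4 - 2*(-20)^3 - 4*(-20)^2 - 6*(-20)^1 - 2 = (1440000) + (16000) + (-1600) + (120) + (-2) = 1454518; answer 1454518

1454518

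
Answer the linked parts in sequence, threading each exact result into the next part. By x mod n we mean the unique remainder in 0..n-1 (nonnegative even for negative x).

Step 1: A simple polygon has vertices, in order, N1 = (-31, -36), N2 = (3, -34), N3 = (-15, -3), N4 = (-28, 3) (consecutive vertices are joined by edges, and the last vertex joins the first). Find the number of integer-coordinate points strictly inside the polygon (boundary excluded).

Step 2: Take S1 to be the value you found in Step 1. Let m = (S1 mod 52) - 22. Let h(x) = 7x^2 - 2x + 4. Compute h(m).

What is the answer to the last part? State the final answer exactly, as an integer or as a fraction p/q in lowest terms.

61

Step 1: cross terms: (-31*-34 - 3*-36)=1162, (3*-3 - -15*-34)=-519, (-15*3 - -28*-3)=-129, (-28*-36 - -31*3)=1101; twice the area = |1615| = 1615; area = 1615/2; boundary points = 2 + 1 + 1 + 3 = 7; strictly interior points = area - boundary/2 + 1 = 805; answer 805
Step 2: S1 = 805; m = 3; 7*(3)^2 - 2*(3)^1 + 4 = (63) + (-6) + (4) = 61; answer 61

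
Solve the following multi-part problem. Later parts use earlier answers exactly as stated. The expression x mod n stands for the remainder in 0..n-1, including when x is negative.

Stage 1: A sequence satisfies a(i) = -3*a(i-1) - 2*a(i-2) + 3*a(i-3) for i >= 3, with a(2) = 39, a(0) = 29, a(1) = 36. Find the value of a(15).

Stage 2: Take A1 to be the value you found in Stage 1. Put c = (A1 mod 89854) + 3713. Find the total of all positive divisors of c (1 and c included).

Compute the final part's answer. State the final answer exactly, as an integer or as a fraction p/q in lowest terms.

Stage 1: a(3) = -3*(39) - 2*(36) + 3*(29) = -102; iterating: a(3)=-102, a(4)=336, a(5)=-687, a(6)=1083, a(7)=-867, a(8)=-1626, a(9)=9861, a(10)=-28932, a(11)=62196, a(12)=-99141, a(13)=86235, a(14)=126165, a(15)=-848388; answer -848388
Stage 2: A1 = -848388; c = 53865; 53865 = 3^4 * 5 * 7 * 19; sigma = (1 + 3 + 9 + 27 + 81) * (1 + 5) * (1 + 7) * (1 + 19) = 121 * 6 * 8 * 20 = 116160; answer 116160

116160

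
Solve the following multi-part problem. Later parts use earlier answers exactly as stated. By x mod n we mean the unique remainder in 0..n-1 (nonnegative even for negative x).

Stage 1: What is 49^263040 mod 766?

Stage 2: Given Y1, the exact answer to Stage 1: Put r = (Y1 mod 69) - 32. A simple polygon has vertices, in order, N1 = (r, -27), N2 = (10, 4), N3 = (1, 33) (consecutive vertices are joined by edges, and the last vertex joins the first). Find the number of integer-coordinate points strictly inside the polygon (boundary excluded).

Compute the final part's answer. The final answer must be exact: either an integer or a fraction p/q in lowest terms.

Stage 1: squarings mod 766: 49^1=49, 49^2=103, 49^4=651, 49^8=203, 49^16=611, 49^32=279, 49^64=475, 49^128=421, 49^256=295, 49^512=467, 49^1024=545, 49^2048=583, 49^4096=551, 49^8192=265, 49^16384=519, 49^32768=495, 49^65536=671, 49^131072=599, 49^262144=313; 49^263040 = 49^128 * 49^256 * 49^512 * 49^262144 = 649 (mod 766); answer 649
Stage 2: Y1 = 649; r = -4; cross terms: (-4*4 - 10*-27)=254, (10*33 - 1*4)=326, (1*-27 - -4*33)=105; twice the area = |685| = 685; area = 685/2; boundary points = 1 + 1 + 5 = 7; strictly interior points = area - boundary/2 + 1 = 340; answer 340

340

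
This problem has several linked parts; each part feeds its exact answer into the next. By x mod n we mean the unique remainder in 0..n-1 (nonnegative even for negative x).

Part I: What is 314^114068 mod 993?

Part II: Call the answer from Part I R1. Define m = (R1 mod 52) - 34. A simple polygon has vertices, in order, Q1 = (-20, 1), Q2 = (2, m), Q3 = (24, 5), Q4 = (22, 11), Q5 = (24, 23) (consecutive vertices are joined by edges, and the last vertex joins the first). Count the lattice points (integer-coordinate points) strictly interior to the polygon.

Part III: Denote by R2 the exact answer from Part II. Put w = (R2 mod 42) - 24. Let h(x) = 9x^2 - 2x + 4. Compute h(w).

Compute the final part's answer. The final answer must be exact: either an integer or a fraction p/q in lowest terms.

Part I: squarings mod 993: 314^1=314, 314^2=289, 314^4=109, 314^8=958, 314^16=232, 314^32=202, 314^64=91, 314^128=337, 314^256=367, 314^512=634, 314^1024=784, 314^2048=982, 314^4096=121, 314^8192=739, 314^16384=964, 314^32768=841, 314^65536=265; 314^114068 = 314^4 * 314^16 * 314^128 * 314^256 * 314^1024 * 314^2048 * 314^4096 * 314^8192 * 314^32768 * 314^65536 = 811 (mod 993); answer 811
Part II: R1 = 811; m = -3; cross terms: (-20*-3 - 2*1)=58, (2*5 - 24*-3)=82, (24*11 - 22*5)=154, (22*23 - 24*11)=242, (24*1 - -20*23)=484; twice the area = |1020| = 1020; area = 510; boundary points = 2 + 2 + 2 + 2 + 22 = 30; strictly interior points = area - boundary/2 + 1 = 496; answer 496
Part III: R2 = 496; w = 10; 9*(10)^2 - 2*(10)^1 + 4 = (900) + (-20) + (4) = 884; answer 884

884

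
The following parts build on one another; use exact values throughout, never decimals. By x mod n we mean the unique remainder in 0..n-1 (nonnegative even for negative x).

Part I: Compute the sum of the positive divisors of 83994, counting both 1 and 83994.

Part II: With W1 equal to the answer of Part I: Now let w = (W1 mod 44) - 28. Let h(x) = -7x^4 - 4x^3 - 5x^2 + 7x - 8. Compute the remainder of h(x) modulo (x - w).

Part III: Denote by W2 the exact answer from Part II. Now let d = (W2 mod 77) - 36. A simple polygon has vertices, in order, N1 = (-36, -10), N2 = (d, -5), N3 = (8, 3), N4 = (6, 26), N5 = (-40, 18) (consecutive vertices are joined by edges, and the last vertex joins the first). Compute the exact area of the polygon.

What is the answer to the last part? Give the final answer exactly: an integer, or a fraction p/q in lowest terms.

1186

Part I: 83994 = 2 * 3 * 13999; sigma = (1 + 2) * (1 + 3) * (1 + 13999) = 3 * 4 * 14000 = 168000; answer 168000
Part II: W1 = 168000; w = -20; remainder = value at the root: -7*(-20)^4 - 4*(-20)^3 - 5*(-20)^2 + 7*(-20)^1 - 8 = (-1120000) + (32000) + (-2000) + (-140) + (-8) = -1090148; answer -1090148
Part III: W2 = -1090148; d = -18; cross terms: (-36*-5 - -18*-10)=0, (-18*3 - 8*-5)=-14, (8*26 - 6*3)=190, (6*18 - -40*26)=1148, (-40*-10 - -36*18)=1048; twice the area = |2372| = 2372; area = 1186; answer 1186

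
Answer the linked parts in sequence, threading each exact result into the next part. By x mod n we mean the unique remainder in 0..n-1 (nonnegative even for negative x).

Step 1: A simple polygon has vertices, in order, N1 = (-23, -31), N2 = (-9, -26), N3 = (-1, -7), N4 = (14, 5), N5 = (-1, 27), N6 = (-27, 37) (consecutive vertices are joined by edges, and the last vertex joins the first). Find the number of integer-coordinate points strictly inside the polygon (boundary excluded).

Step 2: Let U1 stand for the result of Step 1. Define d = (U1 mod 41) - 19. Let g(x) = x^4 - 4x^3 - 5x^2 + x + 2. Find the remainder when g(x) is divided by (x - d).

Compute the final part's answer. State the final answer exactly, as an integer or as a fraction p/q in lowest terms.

101713

Step 1: cross terms: (-23*-26 - -9*-31)=319, (-9*-7 - -1*-26)=37, (-1*5 - 14*-7)=93, (14*27 - -1*5)=383, (-1*37 - -27*27)=692, (-27*-31 - -23*37)=1688; twice the area = |3212| = 3212; area = 1606; boundary points = 1 + 1 + 3 + 1 + 2 + 4 = 12; strictly interior points = area - boundary/2 + 1 = 1601; answer 1601
Step 2: U1 = 1601; d = -17; remainder = value at the root: 1*(-17)^4 - 4*(-17)^3 - 5*(-17)^2 + 1*(-17)^1 + 2 = (83521) + (19652) + (-1445) + (-17) + (2) = 101713; answer 101713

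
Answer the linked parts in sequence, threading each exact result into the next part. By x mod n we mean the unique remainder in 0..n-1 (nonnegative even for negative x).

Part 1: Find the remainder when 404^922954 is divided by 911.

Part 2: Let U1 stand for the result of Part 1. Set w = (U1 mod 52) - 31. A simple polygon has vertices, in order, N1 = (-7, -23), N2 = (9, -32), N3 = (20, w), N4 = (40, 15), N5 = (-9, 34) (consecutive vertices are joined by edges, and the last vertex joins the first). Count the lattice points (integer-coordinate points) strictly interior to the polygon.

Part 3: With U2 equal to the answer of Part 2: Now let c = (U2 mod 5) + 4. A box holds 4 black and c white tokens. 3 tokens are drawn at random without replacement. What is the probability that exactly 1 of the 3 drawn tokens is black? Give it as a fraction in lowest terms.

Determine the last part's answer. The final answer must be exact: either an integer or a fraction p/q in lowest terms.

Part 1: squarings mod 911: 404^1=404, 404^2=147, 404^4=656, 404^8=344, 404^16=817, 404^32=637, 404^64=374, 404^128=493, 404^256=723, 404^512=726, 404^1024=518, 404^2048=490, 404^4096=507, 404^8192=147, 404^16384=656, 404^32768=344, 404^65536=817, 404^131072=637, 404^262144=374, 404^524288=493; 404^922954 = 404^2 * 404^8 * 404^64 * 404^256 * 404^1024 * 404^4096 * 404^131072 * 404^262144 * 404^524288 = 513 (mod 911); answer 513
Part 2: U1 = 513; w = 14; cross terms: (-7*-32 - 9*-23)=431, (9*14 - 20*-32)=766, (20*15 - 40*14)=-260, (40*34 - -9*15)=1495, (-9*-23 - -7*34)=445; twice the area = |2877| = 2877; area = 2877/2; boundary points = 1 + 1 + 1 + 1 + 1 = 5; strictly interior points = area - boundary/2 + 1 = 1437; answer 1437
Part 3: U2 = 1437; c = 6; total draws C(10,3) = 120; favorable C(4,1)*C(6,2) = 60; P = 1/2; answer 1/2

1/2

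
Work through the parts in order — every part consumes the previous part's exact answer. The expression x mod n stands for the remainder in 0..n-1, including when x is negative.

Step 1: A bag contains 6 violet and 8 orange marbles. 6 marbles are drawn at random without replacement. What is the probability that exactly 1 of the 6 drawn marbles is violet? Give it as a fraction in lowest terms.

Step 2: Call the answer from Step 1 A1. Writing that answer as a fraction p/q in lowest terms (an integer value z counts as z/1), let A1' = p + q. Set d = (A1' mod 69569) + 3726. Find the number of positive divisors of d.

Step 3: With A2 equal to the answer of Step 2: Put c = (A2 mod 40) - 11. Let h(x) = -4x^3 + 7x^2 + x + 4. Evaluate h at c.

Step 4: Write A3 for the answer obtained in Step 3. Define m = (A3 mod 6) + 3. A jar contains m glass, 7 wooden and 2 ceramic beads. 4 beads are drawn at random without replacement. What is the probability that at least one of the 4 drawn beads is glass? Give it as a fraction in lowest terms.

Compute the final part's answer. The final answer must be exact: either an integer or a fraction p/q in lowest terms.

125/143

Step 1: total draws C(14,6) = 3003; favorable C(6,1)*C(8,5) = 336; P = 16/143; answer 16/143
Step 2: A1 = 16/143; threaded value p + q = 159; d = 3885; 3885 = 3 * 5 * 7 * 37; number of divisors = (1+1) * (1+1) * (1+1) * (1+1) = 16; answer 16
Step 3: A2 = 16; c = 5; -4*(5)^3 + 7*(5)^2 + 1*(5)^1 + 4 = (-500) + (175) + (5) + (4) = -316; answer -316
Step 4: A3 = -316; m = 5; total draws C(14,4) = 1001; complement C(9,4) = 126; favorable 1001 - 126 = 875; P = 125/143; answer 125/143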